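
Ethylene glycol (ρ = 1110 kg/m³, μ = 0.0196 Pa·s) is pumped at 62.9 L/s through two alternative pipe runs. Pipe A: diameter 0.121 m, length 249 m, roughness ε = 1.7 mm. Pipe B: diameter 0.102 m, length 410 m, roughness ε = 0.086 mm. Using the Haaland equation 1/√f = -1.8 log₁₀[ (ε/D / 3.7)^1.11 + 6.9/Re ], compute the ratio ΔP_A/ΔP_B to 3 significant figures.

ΔP_A/ΔP_B ≈ 0.480

Pipe A: V = Q/A = 0.0629/0.0115 = 5.47 m/s; Re = 3.748e+04; ε/D = 0.014; Haaland → f = 0.04396; ΔP_A = f(L/D)(ρV²/2) = 1.502e+06 Pa.
Pipe B: V = Q/A = 0.0629/0.008171 = 7.698 m/s; Re = 4.447e+04; ε/D = 0.000843; Haaland → f = 0.02369; ΔP_B = f(L/D)(ρV²/2) = 3.132e+06 Pa.
ΔP_A/ΔP_B = 1.502e+06/3.132e+06 = 0.480.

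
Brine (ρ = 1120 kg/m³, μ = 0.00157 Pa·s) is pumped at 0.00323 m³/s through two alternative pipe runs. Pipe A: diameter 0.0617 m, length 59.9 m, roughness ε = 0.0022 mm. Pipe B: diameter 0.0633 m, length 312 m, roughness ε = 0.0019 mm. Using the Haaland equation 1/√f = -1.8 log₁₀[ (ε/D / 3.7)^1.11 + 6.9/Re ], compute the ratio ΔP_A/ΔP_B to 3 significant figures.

ΔP_A/ΔP_B ≈ 0.217

Pipe A: V = Q/A = 0.00323/0.00299 = 1.08 m/s; Re = 4.755e+04; ε/D = 3.57e-05; Haaland → f = 0.02104; ΔP_A = f(L/D)(ρV²/2) = 1.335e+04 Pa.
Pipe B: V = Q/A = 0.00323/0.003147 = 1.026 m/s; Re = 4.635e+04; ε/D = 3e-05; Haaland → f = 0.02114; ΔP_B = f(L/D)(ρV²/2) = 6.148e+04 Pa.
ΔP_A/ΔP_B = 1.335e+04/6.148e+04 = 0.217.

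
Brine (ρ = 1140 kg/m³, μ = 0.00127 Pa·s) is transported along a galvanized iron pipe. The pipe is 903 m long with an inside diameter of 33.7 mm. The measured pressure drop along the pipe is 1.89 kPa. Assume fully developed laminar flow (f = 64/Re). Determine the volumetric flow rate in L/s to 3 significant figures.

Q ≈ 0.0522 L/s

For laminar flow, f = 64/Re with Re = ρVD/μ, so Darcy-Weisbach reduces to ΔP = 32μLV/D². Solving for V: V = ΔP·D²/(32μL) = 1890·(0.0337)²/(32·0.00127·903) = 0.05849 m/s.
Check: Re = ρVD/μ = 1140·0.05849·0.0337/0.00127 = 1769 < 2300, so the laminar assumption holds.
Q = V·A = 0.05849·(π/4·0.0337²) = 5.217e-05 m³/s = 0.0522 L/s.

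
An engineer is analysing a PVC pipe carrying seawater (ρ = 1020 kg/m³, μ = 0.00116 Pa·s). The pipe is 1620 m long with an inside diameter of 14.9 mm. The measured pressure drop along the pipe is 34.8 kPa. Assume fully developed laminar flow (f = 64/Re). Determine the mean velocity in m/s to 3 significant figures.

V ≈ 0.128 m/s

For laminar flow, f = 64/Re with Re = ρVD/μ, so Darcy-Weisbach reduces to ΔP = 32μLV/D². Solving for V: V = ΔP·D²/(32μL) = 3.48e+04·(0.0149)²/(32·0.00116·1620) = 0.1285 m/s.
Check: Re = ρVD/μ = 1020·0.1285·0.0149/0.00116 = 1683 < 2300, so the laminar assumption holds.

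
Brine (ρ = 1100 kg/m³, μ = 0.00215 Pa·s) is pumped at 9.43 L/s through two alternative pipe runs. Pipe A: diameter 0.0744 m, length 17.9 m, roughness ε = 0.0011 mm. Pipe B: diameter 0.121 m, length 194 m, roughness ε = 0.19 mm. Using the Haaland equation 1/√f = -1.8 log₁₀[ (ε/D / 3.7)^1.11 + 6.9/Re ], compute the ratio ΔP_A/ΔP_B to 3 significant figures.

ΔP_A/ΔP_B ≈ 0.775

Pipe A: V = Q/A = 0.00943/0.004347 = 2.169 m/s; Re = 8.257e+04; ε/D = 1.48e-05; Haaland → f = 0.01861; ΔP_A = f(L/D)(ρV²/2) = 1.158e+04 Pa.
Pipe B: V = Q/A = 0.00943/0.0115 = 0.8201 m/s; Re = 5.077e+04; ε/D = 0.00157; Haaland → f = 0.0252; ΔP_B = f(L/D)(ρV²/2) = 1.495e+04 Pa.
ΔP_A/ΔP_B = 1.158e+04/1.495e+04 = 0.775.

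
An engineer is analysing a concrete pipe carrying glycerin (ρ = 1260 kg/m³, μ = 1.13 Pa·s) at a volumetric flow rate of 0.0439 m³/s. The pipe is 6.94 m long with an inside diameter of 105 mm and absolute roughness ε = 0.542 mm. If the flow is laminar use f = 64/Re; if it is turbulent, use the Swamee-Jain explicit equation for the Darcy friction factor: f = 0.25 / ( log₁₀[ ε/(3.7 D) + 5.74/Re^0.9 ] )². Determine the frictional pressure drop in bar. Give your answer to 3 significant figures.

Cross-sectional area A = πD²/4 = π(0.105)²/4 = 0.008659 m²; mean velocity V = Q/A = 0.0439/0.008659 = 5.07 m/s.
Reynolds number Re = ρVD/μ = 1260 · 5.07 · 0.105 / 1.13 = 593.6.
Re < 2300 → laminar flow, so f = 64/Re = 64/593.6 = 0.1078 (the turbulent correlation is not needed).
Darcy-Weisbach: ΔP = f(L/D)(ρV²/2) = 0.1078·(6.94/0.105)·(1260·5.07²/2) = 0.1078·66.1·1.619e+04 = 1.154e+05 Pa.
ΔP = 1.154e+05 Pa = 1.15 bar.

ΔP ≈ 1.15 bar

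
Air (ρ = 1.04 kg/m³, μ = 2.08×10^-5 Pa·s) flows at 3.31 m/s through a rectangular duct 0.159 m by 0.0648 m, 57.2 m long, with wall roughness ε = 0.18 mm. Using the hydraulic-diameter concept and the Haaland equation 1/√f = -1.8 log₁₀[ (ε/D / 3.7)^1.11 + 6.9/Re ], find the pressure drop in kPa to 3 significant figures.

Hydraulic diameter D_h = 4A/P = 4·(0.159·0.0648)/(2·(0.159+0.0648)) = 0.04121/0.4476 = 0.09208 m.
Re = ρVD_h/μ = 1.04·3.31·0.09208/2.08e-05 = 1.524e+04.
ε/D_h = 0.00018/0.09208 = 0.00195; Haaland gives 1/√f = -1.8 log₁₀[0.00023+0.000453] = 5.698, so f = 0.0308.
ΔP = f(L/D_h)(ρV²/2) = 0.0308·57.2/0.09208·5.697 = 109 Pa.
ΔP = 0.109 kPa.

ΔP ≈ 0.109 kPa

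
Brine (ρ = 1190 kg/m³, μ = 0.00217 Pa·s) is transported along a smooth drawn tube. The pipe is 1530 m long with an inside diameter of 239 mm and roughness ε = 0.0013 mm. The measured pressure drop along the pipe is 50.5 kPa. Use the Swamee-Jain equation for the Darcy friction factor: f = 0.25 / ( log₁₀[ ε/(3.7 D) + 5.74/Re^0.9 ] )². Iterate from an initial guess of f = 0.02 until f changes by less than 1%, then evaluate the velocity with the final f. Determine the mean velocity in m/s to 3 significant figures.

Rearranging Darcy-Weisbach: V = √(2·ΔP·D/(f·L·ρ)). With ε/D = 1.3e-06/0.239 = 5.44e-06, iterate starting from f = 0.02:
  f = 0.02 → V = √(2·5.05e+04·0.239/(0.02·1530·1190)) = 0.8142 m/s; Re = ρVD/μ = 1.067e+05; f → 0.01766
  f = 0.01766 → V = 0.8665 m/s; Re = 1.136e+05; f → 0.01743
  f = 0.01743 → V = 0.8721 m/s; Re = 1.143e+05; f → 0.01741
Converged (Δf/f < 1%). With the final f = 0.01741: V = √(2·5.05e+04·0.239/(0.01741·1530·1190)) = 0.8726 m/s.

V ≈ 0.873 m/s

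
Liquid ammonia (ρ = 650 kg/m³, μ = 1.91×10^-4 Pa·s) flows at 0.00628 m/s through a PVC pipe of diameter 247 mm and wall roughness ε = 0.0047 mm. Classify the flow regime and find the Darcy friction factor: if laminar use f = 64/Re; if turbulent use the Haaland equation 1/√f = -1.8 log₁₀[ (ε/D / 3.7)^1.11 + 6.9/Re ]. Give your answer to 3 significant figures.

Re = ρVD/μ = 650·0.00628·0.247/0.000191 = 5279.
Re > 4000 → turbulent. ε/D = 4.7e-06/0.247 = 1.9e-05; Haaland: 1/√f = -1.8 log₁₀[1.35e-06 + 0.00131] = 5.19, so f = 0.03713.

f ≈ 0.0371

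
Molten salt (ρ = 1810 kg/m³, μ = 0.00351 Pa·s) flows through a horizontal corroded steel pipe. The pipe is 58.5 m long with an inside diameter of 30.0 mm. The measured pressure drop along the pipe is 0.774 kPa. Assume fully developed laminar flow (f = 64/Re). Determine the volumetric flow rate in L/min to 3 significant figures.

For laminar flow, f = 64/Re with Re = ρVD/μ, so Darcy-Weisbach reduces to ΔP = 32μLV/D². Solving for V: V = ΔP·D²/(32μL) = 774·(0.03)²/(32·0.00351·58.5) = 0.106 m/s.
Check: Re = ρVD/μ = 1810·0.106·0.03/0.00351 = 1640 < 2300, so the laminar assumption holds.
Q = V·A = 0.106·(π/4·0.03²) = 7.494e-05 m³/s = 4.50 L/min.

Q ≈ 4.50 L/min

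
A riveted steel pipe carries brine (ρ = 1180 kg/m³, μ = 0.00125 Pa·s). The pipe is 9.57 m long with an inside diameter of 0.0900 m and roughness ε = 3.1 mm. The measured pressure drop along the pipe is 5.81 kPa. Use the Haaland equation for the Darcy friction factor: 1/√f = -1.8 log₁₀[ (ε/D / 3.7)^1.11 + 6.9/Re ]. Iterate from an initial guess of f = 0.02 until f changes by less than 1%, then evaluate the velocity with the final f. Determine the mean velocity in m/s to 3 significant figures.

Rearranging Darcy-Weisbach: V = √(2·ΔP·D/(f·L·ρ)). With ε/D = 0.0031/0.09 = 0.0344, iterate starting from f = 0.02:
  f = 0.02 → V = √(2·5810·0.09/(0.02·9.57·1180)) = 2.152 m/s; Re = ρVD/μ = 1.828e+05; f → 0.06088
  f = 0.06088 → V = 1.233 m/s; Re = 1.048e+05; f → 0.061
Converged (Δf/f < 1%). With the final f = 0.061: V = √(2·5810·0.09/(0.061·9.57·1180)) = 1.232 m/s.

V ≈ 1.23 m/s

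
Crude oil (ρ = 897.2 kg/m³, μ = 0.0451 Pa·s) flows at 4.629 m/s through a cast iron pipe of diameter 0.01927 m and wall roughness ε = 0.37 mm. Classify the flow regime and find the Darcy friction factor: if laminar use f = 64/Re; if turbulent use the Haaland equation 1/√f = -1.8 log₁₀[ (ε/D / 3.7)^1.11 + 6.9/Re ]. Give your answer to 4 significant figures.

f ≈ 0.03607

Re = ρVD/μ = 897.2·4.629·0.01927/0.0451 = 1775.
Re < 2300 → laminar, so f = 64/Re = 0.03607 (roughness is irrelevant in laminar flow).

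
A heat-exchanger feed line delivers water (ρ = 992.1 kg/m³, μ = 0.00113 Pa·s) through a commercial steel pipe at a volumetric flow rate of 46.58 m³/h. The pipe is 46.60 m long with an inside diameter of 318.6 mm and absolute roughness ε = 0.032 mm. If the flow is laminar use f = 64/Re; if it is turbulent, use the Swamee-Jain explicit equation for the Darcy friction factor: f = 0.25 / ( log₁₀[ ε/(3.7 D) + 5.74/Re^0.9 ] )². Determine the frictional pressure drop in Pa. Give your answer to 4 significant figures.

Q = 46.58 m³/h = 46.58/3600 = 0.01294 m³/s.
Cross-sectional area A = πD²/4 = π(0.3186)²/4 = 0.07972 m²; mean velocity V = Q/A = 0.01294/0.07972 = 0.1623 m/s.
Reynolds number Re = ρVD/μ = 992.1 · 0.1623 · 0.3186 / 0.00113 = 4.54e+04.
Re > 4000 → turbulent. Relative roughness ε/D = 3.2e-05/0.3186 = 0.0001. Swamee-Jain: f = 0.25/(log₁₀[0.0001/3.7 + 5.74/4.54e+04^0.9])² = 0.25/(log₁₀[2.71e-05 + 0.000369])² = 0.25/(-3.402)² = 0.02161.
Darcy-Weisbach: ΔP = f(L/D)(ρV²/2) = 0.02161·(46.6/0.3186)·(992.1·0.1623²/2) = 0.02161·146.3·13.07 = 41.29 Pa.

ΔP ≈ 41.29 Pa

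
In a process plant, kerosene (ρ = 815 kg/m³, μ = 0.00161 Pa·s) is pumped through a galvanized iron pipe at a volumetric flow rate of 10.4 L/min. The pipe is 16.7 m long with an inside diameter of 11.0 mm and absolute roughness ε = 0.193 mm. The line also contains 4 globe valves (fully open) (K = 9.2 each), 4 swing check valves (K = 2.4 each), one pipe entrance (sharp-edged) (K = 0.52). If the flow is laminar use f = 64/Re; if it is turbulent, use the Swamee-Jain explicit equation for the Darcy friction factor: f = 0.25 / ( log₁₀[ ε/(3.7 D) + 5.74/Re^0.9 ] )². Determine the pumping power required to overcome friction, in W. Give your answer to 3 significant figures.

Q = 10.4 L/min = 10.4/60000 = 0.0001733 m³/s.
Cross-sectional area A = πD²/4 = π(0.011)²/4 = 9.503e-05 m²; mean velocity V = Q/A = 0.0001733/9.503e-05 = 1.824 m/s.
Reynolds number Re = ρVD/μ = 815 · 1.824 · 0.011 / 0.00161 = 1.016e+04.
Re > 4000 → turbulent. Relative roughness ε/D = 0.000193/0.011 = 0.0175. Swamee-Jain: f = 0.25/(log₁₀[0.0175/3.7 + 5.74/1.016e+04^0.9])² = 0.25/(log₁₀[0.00474 + 0.00142])² = 0.25/(-2.21)² = 0.05118.
Total minor-loss coefficient ΣK = 4·9.2 + 4·2.4 + 1·0.52 = 46.9.
ΔP = [f·L/D + ΣK]·(ρV²/2) = [0.05118·16.7/0.011 + 46.9]·(815·1.824²/2) = [77.7 + 46.9]·1356 = 1.689e+05 Pa.
Pumping power P = QΔP = 0.0001733·1.689e+05 = 29.28 W = 29.3 W.

P ≈ 29.3 W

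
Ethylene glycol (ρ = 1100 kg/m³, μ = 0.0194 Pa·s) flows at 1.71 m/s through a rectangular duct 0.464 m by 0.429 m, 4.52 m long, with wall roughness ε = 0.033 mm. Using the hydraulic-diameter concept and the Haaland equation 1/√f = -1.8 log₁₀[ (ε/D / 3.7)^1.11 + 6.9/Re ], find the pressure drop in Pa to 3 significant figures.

ΔP ≈ 352 Pa

Hydraulic diameter D_h = 4A/P = 4·(0.464·0.429)/(2·(0.464+0.429)) = 0.7962/1.786 = 0.4458 m.
Re = ρVD_h/μ = 1100·1.71·0.4458/0.0194 = 4.323e+04.
ε/D_h = 3.3e-05/0.4458 = 7.4e-05; Haaland gives 1/√f = -1.8 log₁₀[6.09e-06+0.00016] = 6.805, so f = 0.02159.
ΔP = f(L/D_h)(ρV²/2) = 0.02159·4.52/0.4458·1608 = 352.1 Pa.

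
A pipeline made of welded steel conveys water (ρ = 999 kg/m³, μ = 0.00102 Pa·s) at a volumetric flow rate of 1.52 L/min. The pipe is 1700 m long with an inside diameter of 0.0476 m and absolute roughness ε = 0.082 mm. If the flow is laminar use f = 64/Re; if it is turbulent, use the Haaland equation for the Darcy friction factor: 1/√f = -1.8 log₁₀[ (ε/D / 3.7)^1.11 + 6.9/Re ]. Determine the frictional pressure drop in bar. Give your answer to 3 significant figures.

Q = 1.52 L/min = 1.52/60000 = 2.533e-05 m³/s.
Cross-sectional area A = πD²/4 = π(0.0476)²/4 = 0.00178 m²; mean velocity V = Q/A = 2.533e-05/0.00178 = 0.01424 m/s.
Reynolds number Re = ρVD/μ = 999 · 0.01424 · 0.0476 / 0.00102 = 663.7.
Re < 2300 → laminar flow, so f = 64/Re = 64/663.7 = 0.09643 (the turbulent correlation is not needed).
Darcy-Weisbach: ΔP = f(L/D)(ρV²/2) = 0.09643·(1700/0.0476)·(999·0.01424²/2) = 0.09643·3.571e+04·0.1012 = 348.6 Pa.
ΔP = 348.6 Pa = 0.00349 bar.

ΔP ≈ 0.00349 bar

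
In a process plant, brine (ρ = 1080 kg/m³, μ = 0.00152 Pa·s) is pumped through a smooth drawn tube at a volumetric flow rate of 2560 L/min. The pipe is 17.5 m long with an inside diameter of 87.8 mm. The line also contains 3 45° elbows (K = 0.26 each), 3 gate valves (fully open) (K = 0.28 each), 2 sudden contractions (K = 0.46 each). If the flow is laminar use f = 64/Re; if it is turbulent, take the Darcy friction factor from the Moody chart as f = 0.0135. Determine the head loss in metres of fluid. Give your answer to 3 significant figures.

Q = 2560 L/min = 2560/60000 = 0.04267 m³/s.
Cross-sectional area A = πD²/4 = π(0.0878)²/4 = 0.006055 m²; mean velocity V = Q/A = 0.04267/0.006055 = 7.047 m/s.
Reynolds number Re = ρVD/μ = 1080 · 7.047 · 0.0878 / 0.00152 = 4.396e+05.
Re > 4000 → turbulent; use the Moody-chart value f = 0.0135.
Total minor-loss coefficient ΣK = 3·0.26 + 3·0.28 + 2·0.46 = 2.54.
ΔP = [f·L/D + ΣK]·(ρV²/2) = [0.0135·17.5/0.0878 + 2.54]·(1080·7.047²/2) = [2.691 + 2.54]·2.682e+04 = 1.403e+05 Pa.
Head loss h_f = ΔP/(ρg) = 1.403e+05/(1080·9.81) = 13.2 m.

h_f ≈ 13.2 m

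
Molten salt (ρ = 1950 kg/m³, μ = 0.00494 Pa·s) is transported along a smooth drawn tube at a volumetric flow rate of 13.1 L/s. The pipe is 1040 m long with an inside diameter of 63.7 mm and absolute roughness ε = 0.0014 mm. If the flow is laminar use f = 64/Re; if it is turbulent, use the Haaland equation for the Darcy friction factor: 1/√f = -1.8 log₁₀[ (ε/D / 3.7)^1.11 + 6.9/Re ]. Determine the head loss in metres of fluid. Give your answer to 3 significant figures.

Q = 13.1 L/s = 13.1/1000 = 0.0131 m³/s.
Cross-sectional area A = πD²/4 = π(0.0637)²/4 = 0.003187 m²; mean velocity V = Q/A = 0.0131/0.003187 = 4.111 m/s.
Reynolds number Re = ρVD/μ = 1950 · 4.111 · 0.0637 / 0.00494 = 1.034e+05.
Re > 4000 → turbulent. Relative roughness ε/D = 1.4e-06/0.0637 = 2.2e-05. Haaland: 1/√f = -1.8 log₁₀[(2.2e-05/3.7)^1.11 + 6.9/1.034e+05] = -1.8 log₁₀[1.58e-06 + 6.68e-05] = 7.498, so f = 0.01779.
Darcy-Weisbach: ΔP = f(L/D)(ρV²/2) = 0.01779·(1040/0.0637)·(1950·4.111²/2) = 0.01779·1.633e+04·1.647e+04 = 4.785e+06 Pa.
Head loss h_f = ΔP/(ρg) = 4.785e+06/(1950·9.81) = 250 m.

h_f ≈ 250 m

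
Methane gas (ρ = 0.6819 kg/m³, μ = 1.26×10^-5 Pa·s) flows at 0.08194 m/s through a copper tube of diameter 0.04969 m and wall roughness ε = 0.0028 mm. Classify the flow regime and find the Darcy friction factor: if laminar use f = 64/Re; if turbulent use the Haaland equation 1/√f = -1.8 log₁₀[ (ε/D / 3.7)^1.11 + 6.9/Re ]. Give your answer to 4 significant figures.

Re = ρVD/μ = 0.6819·0.08194·0.04969/1.26e-05 = 220.4.
Re < 2300 → laminar, so f = 64/Re = 0.2904 (roughness is irrelevant in laminar flow).

f ≈ 0.2904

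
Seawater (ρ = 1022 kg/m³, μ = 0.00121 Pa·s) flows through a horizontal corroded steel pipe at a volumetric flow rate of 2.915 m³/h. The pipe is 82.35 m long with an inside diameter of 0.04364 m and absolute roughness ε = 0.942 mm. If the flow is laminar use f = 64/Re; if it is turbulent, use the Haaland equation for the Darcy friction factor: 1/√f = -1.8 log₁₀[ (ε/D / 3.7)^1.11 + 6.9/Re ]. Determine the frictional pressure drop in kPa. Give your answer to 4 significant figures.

ΔP ≈ 14.69 kPa

Q = 2.915 m³/h = 2.915/3600 = 0.0008097 m³/s.
Cross-sectional area A = πD²/4 = π(0.04364)²/4 = 0.001496 m²; mean velocity V = Q/A = 0.0008097/0.001496 = 0.5413 m/s.
Reynolds number Re = ρVD/μ = 1022 · 0.5413 · 0.04364 / 0.00121 = 1.995e+04.
Re > 4000 → turbulent. Relative roughness ε/D = 0.000942/0.04364 = 0.0216. Haaland: 1/√f = -1.8 log₁₀[(0.0216/3.7)^1.11 + 6.9/1.995e+04] = -1.8 log₁₀[0.00331 + 0.000346] = 4.386, so f = 0.05198.
Darcy-Weisbach: ΔP = f(L/D)(ρV²/2) = 0.05198·(82.35/0.04364)·(1022·0.5413²/2) = 0.05198·1887·149.8 = 1.469e+04 Pa.
ΔP = 1.469e+04 Pa = 14.69 kPa.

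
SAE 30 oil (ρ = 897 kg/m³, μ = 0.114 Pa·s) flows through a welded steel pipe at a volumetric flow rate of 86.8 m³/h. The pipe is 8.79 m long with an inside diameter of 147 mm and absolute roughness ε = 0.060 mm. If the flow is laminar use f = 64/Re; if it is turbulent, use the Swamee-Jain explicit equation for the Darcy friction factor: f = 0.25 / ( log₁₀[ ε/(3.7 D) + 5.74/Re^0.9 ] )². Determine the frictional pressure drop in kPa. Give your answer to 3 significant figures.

ΔP ≈ 2.11 kPa

Q = 86.8 m³/h = 86.8/3600 = 0.02411 m³/s.
Cross-sectional area A = πD²/4 = π(0.147)²/4 = 0.01697 m²; mean velocity V = Q/A = 0.02411/0.01697 = 1.421 m/s.
Reynolds number Re = ρVD/μ = 897 · 1.421 · 0.147 / 0.114 = 1643.
Re < 2300 → laminar flow, so f = 64/Re = 64/1643 = 0.03895 (the turbulent correlation is not needed).
Darcy-Weisbach: ΔP = f(L/D)(ρV²/2) = 0.03895·(8.79/0.147)·(897·1.421²/2) = 0.03895·59.8·905.2 = 2108 Pa.
ΔP = 2108 Pa = 2.11 kPa.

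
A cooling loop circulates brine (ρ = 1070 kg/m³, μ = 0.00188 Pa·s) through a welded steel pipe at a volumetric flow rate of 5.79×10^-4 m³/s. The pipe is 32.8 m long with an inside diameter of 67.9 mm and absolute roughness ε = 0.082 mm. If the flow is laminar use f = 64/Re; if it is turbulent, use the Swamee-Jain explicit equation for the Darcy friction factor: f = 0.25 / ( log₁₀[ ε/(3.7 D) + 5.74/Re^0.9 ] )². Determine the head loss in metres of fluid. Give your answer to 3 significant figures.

h_f ≈ 0.0234 m

Cross-sectional area A = πD²/4 = π(0.0679)²/4 = 0.003621 m²; mean velocity V = Q/A = 0.000579/0.003621 = 0.1599 m/s.
Reynolds number Re = ρVD/μ = 1070 · 0.1599 · 0.0679 / 0.00188 = 6179.
Re > 4000 → turbulent. Relative roughness ε/D = 8.2e-05/0.0679 = 0.00121. Swamee-Jain: f = 0.25/(log₁₀[0.00121/3.7 + 5.74/6179^0.9])² = 0.25/(log₁₀[0.000326 + 0.00222])² = 0.25/(-2.593)² = 0.03717.
Darcy-Weisbach: ΔP = f(L/D)(ρV²/2) = 0.03717·(32.8/0.0679)·(1070·0.1599²/2) = 0.03717·483.1·13.68 = 245.6 Pa.
Head loss h_f = ΔP/(ρg) = 245.6/(1070·9.81) = 0.0234 m.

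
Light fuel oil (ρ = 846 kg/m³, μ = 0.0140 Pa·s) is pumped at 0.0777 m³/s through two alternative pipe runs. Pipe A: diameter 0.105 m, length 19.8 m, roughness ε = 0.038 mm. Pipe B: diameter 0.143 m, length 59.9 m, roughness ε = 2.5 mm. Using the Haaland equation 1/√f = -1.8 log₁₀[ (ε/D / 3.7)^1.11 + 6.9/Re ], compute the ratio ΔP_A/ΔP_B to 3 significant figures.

Pipe A: V = Q/A = 0.0777/0.008659 = 8.973 m/s; Re = 5.694e+04; ε/D = 0.000362; Haaland → f = 0.02132; ΔP_A = f(L/D)(ρV²/2) = 1.369e+05 Pa.
Pipe B: V = Q/A = 0.0777/0.01606 = 4.838 m/s; Re = 4.181e+04; ε/D = 0.0175; Haaland → f = 0.04728; ΔP_B = f(L/D)(ρV²/2) = 1.961e+05 Pa.
ΔP_A/ΔP_B = 1.369e+05/1.961e+05 = 0.698.

ΔP_A/ΔP_B ≈ 0.698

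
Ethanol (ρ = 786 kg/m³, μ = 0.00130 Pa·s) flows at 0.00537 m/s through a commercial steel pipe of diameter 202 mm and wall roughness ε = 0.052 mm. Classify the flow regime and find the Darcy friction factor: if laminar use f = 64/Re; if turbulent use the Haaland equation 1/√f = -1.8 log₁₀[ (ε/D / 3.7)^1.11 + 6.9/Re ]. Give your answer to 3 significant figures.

Re = ρVD/μ = 786·0.00537·0.202/0.0013 = 655.9.
Re < 2300 → laminar, so f = 64/Re = 0.09758 (roughness is irrelevant in laminar flow).

f ≈ 0.0976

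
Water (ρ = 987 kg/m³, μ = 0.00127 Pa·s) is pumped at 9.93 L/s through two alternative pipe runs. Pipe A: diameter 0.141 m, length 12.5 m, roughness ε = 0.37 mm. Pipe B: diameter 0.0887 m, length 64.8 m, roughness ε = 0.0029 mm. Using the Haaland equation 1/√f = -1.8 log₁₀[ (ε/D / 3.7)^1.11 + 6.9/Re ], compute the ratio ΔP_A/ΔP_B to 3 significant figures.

ΔP_A/ΔP_B ≈ 0.0292

Pipe A: V = Q/A = 0.00993/0.01561 = 0.6359 m/s; Re = 6.969e+04; ε/D = 0.00262; Haaland → f = 0.02704; ΔP_A = f(L/D)(ρV²/2) = 478.5 Pa.
Pipe B: V = Q/A = 0.00993/0.006179 = 1.607 m/s; Re = 1.108e+05; ε/D = 3.27e-05; Haaland → f = 0.01759; ΔP_B = f(L/D)(ρV²/2) = 1.638e+04 Pa.
ΔP_A/ΔP_B = 478.5/1.638e+04 = 0.0292.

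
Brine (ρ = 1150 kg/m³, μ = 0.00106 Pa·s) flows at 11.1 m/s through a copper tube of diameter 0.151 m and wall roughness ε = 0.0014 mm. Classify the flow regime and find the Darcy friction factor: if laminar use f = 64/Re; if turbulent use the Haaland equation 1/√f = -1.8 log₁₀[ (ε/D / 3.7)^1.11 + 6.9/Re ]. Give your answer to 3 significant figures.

f ≈ 0.0108

Re = ρVD/μ = 1150·11.1·0.151/0.00106 = 1.818e+06.
Re > 4000 → turbulent. ε/D = 1.4e-06/0.151 = 9.27e-06; Haaland: 1/√f = -1.8 log₁₀[6.07e-07 + 3.79e-06] = 9.642, so f = 0.01076.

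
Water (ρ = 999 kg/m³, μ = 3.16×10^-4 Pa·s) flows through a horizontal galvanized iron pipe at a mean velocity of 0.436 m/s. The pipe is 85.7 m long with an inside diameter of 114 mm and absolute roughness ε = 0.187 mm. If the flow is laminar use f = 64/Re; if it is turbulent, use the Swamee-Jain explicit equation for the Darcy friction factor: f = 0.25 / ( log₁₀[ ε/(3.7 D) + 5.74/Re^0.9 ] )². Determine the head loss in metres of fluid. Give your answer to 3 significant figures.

Reynolds number Re = ρVD/μ = 999 · 0.436 · 0.114 / 0.000316 = 1.571e+05.
Re > 4000 → turbulent. Relative roughness ε/D = 0.000187/0.114 = 0.00164. Swamee-Jain: f = 0.25/(log₁₀[0.00164/3.7 + 5.74/1.571e+05^0.9])² = 0.25/(log₁₀[0.000443 + 0.000121])² = 0.25/(-3.249)² = 0.02369.
Darcy-Weisbach: ΔP = f(L/D)(ρV²/2) = 0.02369·(85.7/0.114)·(999·0.436²/2) = 0.02369·751.8·94.95 = 1691 Pa.
Head loss h_f = ΔP/(ρg) = 1691/(999·9.81) = 0.173 m.

h_f ≈ 0.173 m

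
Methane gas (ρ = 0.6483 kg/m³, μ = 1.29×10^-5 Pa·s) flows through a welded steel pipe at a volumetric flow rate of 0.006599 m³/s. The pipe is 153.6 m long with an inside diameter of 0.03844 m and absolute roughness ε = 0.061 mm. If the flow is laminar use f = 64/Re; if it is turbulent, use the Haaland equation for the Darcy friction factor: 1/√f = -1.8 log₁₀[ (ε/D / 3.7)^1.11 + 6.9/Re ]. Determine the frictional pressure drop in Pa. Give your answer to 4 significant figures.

Cross-sectional area A = πD²/4 = π(0.03844)²/4 = 0.001161 m²; mean velocity V = Q/A = 0.006599/0.001161 = 5.686 m/s.
Reynolds number Re = ρVD/μ = 0.6483 · 5.686 · 0.03844 / 1.29e-05 = 1.098e+04.
Re > 4000 → turbulent. Relative roughness ε/D = 6.1e-05/0.03844 = 0.00159. Haaland: 1/√f = -1.8 log₁₀[(0.00159/3.7)^1.11 + 6.9/1.098e+04] = -1.8 log₁₀[0.000183 + 0.000628] = 5.564, so f = 0.0323.
Darcy-Weisbach: ΔP = f(L/D)(ρV²/2) = 0.0323·(153.6/0.03844)·(0.6483·5.686²/2) = 0.0323·3996·10.48 = 1353 Pa.

ΔP ≈ 1353 Pa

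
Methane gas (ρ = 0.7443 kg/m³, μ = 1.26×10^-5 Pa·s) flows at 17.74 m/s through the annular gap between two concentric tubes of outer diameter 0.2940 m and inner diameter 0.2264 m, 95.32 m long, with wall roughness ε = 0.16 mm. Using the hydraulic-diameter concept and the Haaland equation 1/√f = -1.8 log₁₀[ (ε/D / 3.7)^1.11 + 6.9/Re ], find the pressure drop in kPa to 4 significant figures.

Hydraulic diameter D_h = 4A/P = D_o - D_i = 0.294 - 0.2264 = 0.0676 m.
Re = ρVD_h/μ = 0.7443·17.74·0.0676/1.26e-05 = 7.084e+04.
ε/D_h = 0.00016/0.0676 = 0.00237; Haaland gives 1/√f = -1.8 log₁₀[0.000285+9.74e-05] = 6.152, so f = 0.02642.
ΔP = f(L/D_h)(ρV²/2) = 0.02642·95.32/0.0676·117.1 = 4364 Pa.
ΔP = 4.364 kPa.

ΔP ≈ 4.364 kPa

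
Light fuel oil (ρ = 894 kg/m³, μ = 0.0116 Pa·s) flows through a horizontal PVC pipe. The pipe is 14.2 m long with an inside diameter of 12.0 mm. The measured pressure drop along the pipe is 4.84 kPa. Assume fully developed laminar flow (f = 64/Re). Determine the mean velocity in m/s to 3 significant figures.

For laminar flow, f = 64/Re with Re = ρVD/μ, so Darcy-Weisbach reduces to ΔP = 32μLV/D². Solving for V: V = ΔP·D²/(32μL) = 4840·(0.012)²/(32·0.0116·14.2) = 0.1322 m/s.
Check: Re = ρVD/μ = 894·0.1322·0.012/0.0116 = 122.3 < 2300, so the laminar assumption holds.

V ≈ 0.132 m/s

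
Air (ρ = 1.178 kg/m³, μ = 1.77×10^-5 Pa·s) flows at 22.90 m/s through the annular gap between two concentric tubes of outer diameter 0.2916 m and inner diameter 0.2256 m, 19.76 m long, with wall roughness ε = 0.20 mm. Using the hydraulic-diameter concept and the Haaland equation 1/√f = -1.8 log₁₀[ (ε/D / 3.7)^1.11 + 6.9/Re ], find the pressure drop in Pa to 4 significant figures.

ΔP ≈ 2538 Pa

Hydraulic diameter D_h = 4A/P = D_o - D_i = 0.2916 - 0.2256 = 0.066 m.
Re = ρVD_h/μ = 1.178·22.9·0.066/1.77e-05 = 1.006e+05.
ε/D_h = 0.0002/0.066 = 0.00303; Haaland gives 1/√f = -1.8 log₁₀[0.000375+6.86e-05] = 6.036, so f = 0.02745.
ΔP = f(L/D_h)(ρV²/2) = 0.02745·19.76/0.066·308.9 = 2538 Pa.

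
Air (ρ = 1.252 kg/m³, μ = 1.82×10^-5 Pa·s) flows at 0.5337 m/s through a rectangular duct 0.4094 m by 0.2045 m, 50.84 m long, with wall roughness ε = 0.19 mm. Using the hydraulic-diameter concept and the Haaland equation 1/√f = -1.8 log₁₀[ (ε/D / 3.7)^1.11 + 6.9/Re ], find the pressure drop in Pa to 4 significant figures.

Hydraulic diameter D_h = 4A/P = 4·(0.4094·0.2045)/(2·(0.4094+0.2045)) = 0.3349/1.228 = 0.2728 m.
Re = ρVD_h/μ = 1.252·0.5337·0.2728/1.82e-05 = 1.001e+04.
ε/D_h = 0.00019/0.2728 = 0.000697; Haaland gives 1/√f = -1.8 log₁₀[7.33e-05+0.000689] = 5.612, so f = 0.03175.
ΔP = f(L/D_h)(ρV²/2) = 0.03175·50.84/0.2728·0.1783 = 1.055 Pa.

ΔP ≈ 1.055 Pa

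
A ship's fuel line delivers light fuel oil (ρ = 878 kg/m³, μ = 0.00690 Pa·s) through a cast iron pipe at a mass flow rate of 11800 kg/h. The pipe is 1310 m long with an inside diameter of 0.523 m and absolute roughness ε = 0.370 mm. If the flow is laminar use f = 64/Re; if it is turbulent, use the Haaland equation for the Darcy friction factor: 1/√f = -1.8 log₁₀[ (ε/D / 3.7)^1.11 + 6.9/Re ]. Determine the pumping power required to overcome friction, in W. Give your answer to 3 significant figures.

ṁ = 11800 kg/h = 11800/3600 = 3.278 kg/s.
A = πD²/4 = π(0.523)²/4 = 0.2148 m²; mean velocity V = ṁ/(ρA) = 3.278/(878 · 0.2148) = 0.01738 m/s.
Reynolds number Re = ρVD/μ = 878 · 0.01738 · 0.523 / 0.0069 = 1156.
Re < 2300 → laminar flow, so f = 64/Re = 64/1156 = 0.05534 (the turbulent correlation is not needed).
Darcy-Weisbach: ΔP = f(L/D)(ρV²/2) = 0.05534·(1310/0.523)·(878·0.01738²/2) = 0.05534·2505·0.1326 = 18.38 Pa.
Q = ṁ/ρ = 3.278/878 = 0.003733 m³/s.
Pumping power P = QΔP = 0.003733·18.38 = 0.06860 W = 0.0686 W.

P ≈ 0.0686 W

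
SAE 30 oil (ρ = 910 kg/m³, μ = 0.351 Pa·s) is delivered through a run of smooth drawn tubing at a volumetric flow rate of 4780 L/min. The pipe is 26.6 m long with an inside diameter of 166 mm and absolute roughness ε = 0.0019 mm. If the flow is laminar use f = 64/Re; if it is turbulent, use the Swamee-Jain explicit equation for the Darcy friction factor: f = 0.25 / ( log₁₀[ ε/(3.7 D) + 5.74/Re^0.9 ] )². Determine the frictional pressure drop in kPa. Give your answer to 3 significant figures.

Q = 4780 L/min = 4780/60000 = 0.07967 m³/s.
Cross-sectional area A = πD²/4 = π(0.166)²/4 = 0.02164 m²; mean velocity V = Q/A = 0.07967/0.02164 = 3.681 m/s.
Reynolds number Re = ρVD/μ = 910 · 3.681 · 0.166 / 0.351 = 1584.
Re < 2300 → laminar flow, so f = 64/Re = 64/1584 = 0.0404 (the turbulent correlation is not needed).
Darcy-Weisbach: ΔP = f(L/D)(ρV²/2) = 0.0404·(26.6/0.166)·(910·3.681²/2) = 0.0404·160.2·6165 = 3.991e+04 Pa.
ΔP = 3.991e+04 Pa = 39.9 kPa.

ΔP ≈ 39.9 kPa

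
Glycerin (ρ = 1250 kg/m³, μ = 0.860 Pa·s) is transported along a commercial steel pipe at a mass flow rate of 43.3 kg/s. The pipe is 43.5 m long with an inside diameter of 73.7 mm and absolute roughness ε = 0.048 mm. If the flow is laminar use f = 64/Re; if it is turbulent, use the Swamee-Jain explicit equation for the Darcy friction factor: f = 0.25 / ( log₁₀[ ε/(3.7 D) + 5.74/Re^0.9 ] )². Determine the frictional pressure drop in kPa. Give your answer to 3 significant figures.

A = πD²/4 = π(0.0737)²/4 = 0.004266 m²; mean velocity V = ṁ/(ρA) = 43.3/(1250 · 0.004266) = 8.12 m/s.
Reynolds number Re = ρVD/μ = 1250 · 8.12 · 0.0737 / 0.86 = 869.8.
Re < 2300 → laminar flow, so f = 64/Re = 64/869.8 = 0.07358 (the turbulent correlation is not needed).
Darcy-Weisbach: ΔP = f(L/D)(ρV²/2) = 0.07358·(43.5/0.0737)·(1250·8.12²/2) = 0.07358·590.2·4.121e+04 = 1.79e+06 Pa.
ΔP = 1.79e+06 Pa = 1790 kPa.

ΔP ≈ 1790 kPa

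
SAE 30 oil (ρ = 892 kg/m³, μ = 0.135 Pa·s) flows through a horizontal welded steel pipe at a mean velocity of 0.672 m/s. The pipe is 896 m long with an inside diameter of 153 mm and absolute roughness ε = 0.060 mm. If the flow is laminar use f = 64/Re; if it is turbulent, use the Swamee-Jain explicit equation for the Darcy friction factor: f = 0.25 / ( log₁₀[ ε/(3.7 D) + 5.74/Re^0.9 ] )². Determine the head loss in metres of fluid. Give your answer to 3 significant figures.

h_f ≈ 12.7 m

Reynolds number Re = ρVD/μ = 892 · 0.672 · 0.153 / 0.135 = 679.3.
Re < 2300 → laminar flow, so f = 64/Re = 64/679.3 = 0.09421 (the turbulent correlation is not needed).
Darcy-Weisbach: ΔP = f(L/D)(ρV²/2) = 0.09421·(896/0.153)·(892·0.672²/2) = 0.09421·5856·201.4 = 1.111e+05 Pa.
Head loss h_f = ΔP/(ρg) = 1.111e+05/(892·9.81) = 12.7 m.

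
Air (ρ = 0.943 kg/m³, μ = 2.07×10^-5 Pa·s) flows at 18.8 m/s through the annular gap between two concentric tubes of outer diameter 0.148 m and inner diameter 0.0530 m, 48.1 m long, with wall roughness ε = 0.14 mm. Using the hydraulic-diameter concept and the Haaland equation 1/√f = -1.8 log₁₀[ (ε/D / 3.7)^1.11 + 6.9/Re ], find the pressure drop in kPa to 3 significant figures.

Hydraulic diameter D_h = 4A/P = D_o - D_i = 0.148 - 0.053 = 0.095 m.
Re = ρVD_h/μ = 0.943·18.8·0.095/2.07e-05 = 8.136e+04.
ε/D_h = 0.00014/0.095 = 0.00147; Haaland gives 1/√f = -1.8 log₁₀[0.000168+8.48e-05] = 6.474, so f = 0.02386.
ΔP = f(L/D_h)(ρV²/2) = 0.02386·48.1/0.095·166.6 = 2013 Pa.
ΔP = 2.01 kPa.

ΔP ≈ 2.01 kPa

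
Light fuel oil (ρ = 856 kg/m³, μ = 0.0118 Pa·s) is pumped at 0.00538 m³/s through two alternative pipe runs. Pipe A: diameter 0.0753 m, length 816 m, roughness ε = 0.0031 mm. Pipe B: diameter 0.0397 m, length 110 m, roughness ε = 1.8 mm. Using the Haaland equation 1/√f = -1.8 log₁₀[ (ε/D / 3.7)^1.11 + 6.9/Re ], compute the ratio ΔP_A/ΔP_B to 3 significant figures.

Pipe A: V = Q/A = 0.00538/0.004453 = 1.208 m/s; Re = 6599; ε/D = 4.12e-05; Haaland → f = 0.03477; ΔP_A = f(L/D)(ρV²/2) = 2.354e+05 Pa.
Pipe B: V = Q/A = 0.00538/0.001238 = 4.346 m/s; Re = 1.252e+04; ε/D = 0.0453; Haaland → f = 0.07056; ΔP_B = f(L/D)(ρV²/2) = 1.581e+06 Pa.
ΔP_A/ΔP_B = 2.354e+05/1.581e+06 = 0.149.

ΔP_A/ΔP_B ≈ 0.149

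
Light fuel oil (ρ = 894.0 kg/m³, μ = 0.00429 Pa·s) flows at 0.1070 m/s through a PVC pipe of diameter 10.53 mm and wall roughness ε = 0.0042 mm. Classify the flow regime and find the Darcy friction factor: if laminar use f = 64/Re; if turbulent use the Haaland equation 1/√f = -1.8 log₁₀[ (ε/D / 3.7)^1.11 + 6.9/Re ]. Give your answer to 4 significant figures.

Re = ρVD/μ = 894·0.107·0.01053/0.00429 = 234.8.
Re < 2300 → laminar, so f = 64/Re = 0.2726 (roughness is irrelevant in laminar flow).

f ≈ 0.2726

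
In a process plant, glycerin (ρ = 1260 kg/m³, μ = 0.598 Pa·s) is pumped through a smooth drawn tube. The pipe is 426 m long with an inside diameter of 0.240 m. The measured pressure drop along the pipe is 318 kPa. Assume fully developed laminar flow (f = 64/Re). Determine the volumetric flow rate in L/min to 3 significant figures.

Q ≈ 6100 L/min

For laminar flow, f = 64/Re with Re = ρVD/μ, so Darcy-Weisbach reduces to ΔP = 32μLV/D². Solving for V: V = ΔP·D²/(32μL) = 3.18e+05·(0.24)²/(32·0.598·426) = 2.247 m/s.
Check: Re = ρVD/μ = 1260·2.247·0.24/0.598 = 1136 < 2300, so the laminar assumption holds.
Q = V·A = 2.247·(π/4·0.24²) = 0.1016 m³/s = 6100 L/min.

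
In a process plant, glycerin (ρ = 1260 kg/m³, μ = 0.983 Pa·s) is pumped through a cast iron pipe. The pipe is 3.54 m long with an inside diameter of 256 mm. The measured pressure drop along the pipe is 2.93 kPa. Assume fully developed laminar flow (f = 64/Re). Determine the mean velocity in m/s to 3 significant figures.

V ≈ 1.72 m/s

For laminar flow, f = 64/Re with Re = ρVD/μ, so Darcy-Weisbach reduces to ΔP = 32μLV/D². Solving for V: V = ΔP·D²/(32μL) = 2930·(0.256)²/(32·0.983·3.54) = 1.724 m/s.
Check: Re = ρVD/μ = 1260·1.724·0.256/0.983 = 565.8 < 2300, so the laminar assumption holds.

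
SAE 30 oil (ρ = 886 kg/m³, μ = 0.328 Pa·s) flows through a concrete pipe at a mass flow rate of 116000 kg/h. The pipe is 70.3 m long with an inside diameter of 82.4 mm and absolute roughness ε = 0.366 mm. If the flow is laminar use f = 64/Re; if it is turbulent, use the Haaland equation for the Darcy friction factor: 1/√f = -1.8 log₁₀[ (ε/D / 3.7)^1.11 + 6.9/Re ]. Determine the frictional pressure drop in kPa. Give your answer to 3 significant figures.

ṁ = 116000 kg/h = 116000/3600 = 32.22 kg/s.
A = πD²/4 = π(0.0824)²/4 = 0.005333 m²; mean velocity V = ṁ/(ρA) = 32.22/(886 · 0.005333) = 6.82 m/s.
Reynolds number Re = ρVD/μ = 886 · 6.82 · 0.0824 / 0.328 = 1518.
Re < 2300 → laminar flow, so f = 64/Re = 64/1518 = 0.04216 (the turbulent correlation is not needed).
Darcy-Weisbach: ΔP = f(L/D)(ρV²/2) = 0.04216·(70.3/0.0824)·(886·6.82²/2) = 0.04216·853.2·2.06e+04 = 7.411e+05 Pa.
ΔP = 7.411e+05 Pa = 741 kPa.

ΔP ≈ 741 kPa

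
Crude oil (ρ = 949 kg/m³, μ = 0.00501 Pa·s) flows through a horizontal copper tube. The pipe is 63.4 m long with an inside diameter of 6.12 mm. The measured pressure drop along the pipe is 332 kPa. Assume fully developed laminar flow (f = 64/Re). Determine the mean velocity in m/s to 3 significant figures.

For laminar flow, f = 64/Re with Re = ρVD/μ, so Darcy-Weisbach reduces to ΔP = 32μLV/D². Solving for V: V = ΔP·D²/(32μL) = 3.32e+05·(0.00612)²/(32·0.00501·63.4) = 1.223 m/s.
Check: Re = ρVD/μ = 949·1.223·0.00612/0.00501 = 1418 < 2300, so the laminar assumption holds.

V ≈ 1.22 m/s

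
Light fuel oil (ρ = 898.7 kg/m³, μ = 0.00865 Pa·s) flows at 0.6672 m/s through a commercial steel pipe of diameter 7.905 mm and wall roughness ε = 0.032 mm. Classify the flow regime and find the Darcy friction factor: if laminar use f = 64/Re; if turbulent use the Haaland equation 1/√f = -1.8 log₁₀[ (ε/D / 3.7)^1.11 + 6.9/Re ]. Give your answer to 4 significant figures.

Re = ρVD/μ = 898.7·0.6672·0.007905/0.00865 = 548.
Re < 2300 → laminar, so f = 64/Re = 0.1168 (roughness is irrelevant in laminar flow).

f ≈ 0.1168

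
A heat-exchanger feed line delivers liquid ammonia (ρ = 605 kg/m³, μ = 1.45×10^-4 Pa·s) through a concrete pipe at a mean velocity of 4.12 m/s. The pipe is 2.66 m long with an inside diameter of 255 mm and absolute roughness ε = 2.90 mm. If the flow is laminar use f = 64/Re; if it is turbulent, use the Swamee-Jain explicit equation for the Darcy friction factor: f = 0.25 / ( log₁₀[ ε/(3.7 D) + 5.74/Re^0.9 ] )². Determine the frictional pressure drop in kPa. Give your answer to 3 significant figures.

ΔP ≈ 2.12 kPa

Reynolds number Re = ρVD/μ = 605 · 4.12 · 0.255 / 0.000145 = 4.384e+06.
Re > 4000 → turbulent. Relative roughness ε/D = 0.0029/0.255 = 0.0114. Swamee-Jain: f = 0.25/(log₁₀[0.0114/3.7 + 5.74/4.384e+06^0.9])² = 0.25/(log₁₀[0.00307 + 6.04e-06])² = 0.25/(-2.511)² = 0.03963.
Darcy-Weisbach: ΔP = f(L/D)(ρV²/2) = 0.03963·(2.66/0.255)·(605·4.12²/2) = 0.03963·10.43·5135 = 2123 Pa.
ΔP = 2123 Pa = 2.12 kPa.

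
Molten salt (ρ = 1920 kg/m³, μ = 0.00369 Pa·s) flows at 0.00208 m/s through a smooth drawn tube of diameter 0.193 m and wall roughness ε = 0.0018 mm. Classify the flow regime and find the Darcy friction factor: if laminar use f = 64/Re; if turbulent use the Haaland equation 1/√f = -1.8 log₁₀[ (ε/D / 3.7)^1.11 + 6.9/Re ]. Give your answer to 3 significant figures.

Re = ρVD/μ = 1920·0.00208·0.193/0.00369 = 208.9.
Re < 2300 → laminar, so f = 64/Re = 0.3064 (roughness is irrelevant in laminar flow).

f ≈ 0.306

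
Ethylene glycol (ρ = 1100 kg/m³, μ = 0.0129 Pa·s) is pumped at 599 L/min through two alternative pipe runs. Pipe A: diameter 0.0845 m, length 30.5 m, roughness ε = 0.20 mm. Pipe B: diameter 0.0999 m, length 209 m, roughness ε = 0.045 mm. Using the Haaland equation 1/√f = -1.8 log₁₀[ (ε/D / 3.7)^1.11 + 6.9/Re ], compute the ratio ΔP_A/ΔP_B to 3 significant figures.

ΔP_A/ΔP_B ≈ 0.355

Pipe A: V = Q/A = 0.009983/0.005608 = 1.78 m/s; Re = 1.283e+04; ε/D = 0.00237; Haaland → f = 0.03244; ΔP_A = f(L/D)(ρV²/2) = 2.041e+04 Pa.
Pipe B: V = Q/A = 0.009983/0.007838 = 1.274 m/s; Re = 1.085e+04; ε/D = 0.00045; Haaland → f = 0.03078; ΔP_B = f(L/D)(ρV²/2) = 5.745e+04 Pa.
ΔP_A/ΔP_B = 2.041e+04/5.745e+04 = 0.355.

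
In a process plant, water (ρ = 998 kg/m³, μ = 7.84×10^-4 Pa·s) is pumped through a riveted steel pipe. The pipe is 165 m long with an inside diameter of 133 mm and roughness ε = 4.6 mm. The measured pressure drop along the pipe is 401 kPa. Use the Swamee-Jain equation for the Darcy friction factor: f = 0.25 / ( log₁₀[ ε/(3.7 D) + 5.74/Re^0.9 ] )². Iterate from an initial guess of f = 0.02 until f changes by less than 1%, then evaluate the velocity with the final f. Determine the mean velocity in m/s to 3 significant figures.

V ≈ 3.26 m/s

Rearranging Darcy-Weisbach: V = √(2·ΔP·D/(f·L·ρ)). With ε/D = 0.0046/0.133 = 0.0346, iterate starting from f = 0.02:
  f = 0.02 → V = √(2·4.01e+05·0.133/(0.02·165·998)) = 5.691 m/s; Re = ρVD/μ = 9.635e+05; f → 0.06077
  f = 0.06077 → V = 3.265 m/s; Re = 5.527e+05; f → 0.06082
Converged (Δf/f < 1%). With the final f = 0.06082: V = √(2·4.01e+05·0.133/(0.06082·165·998)) = 3.264 m/s.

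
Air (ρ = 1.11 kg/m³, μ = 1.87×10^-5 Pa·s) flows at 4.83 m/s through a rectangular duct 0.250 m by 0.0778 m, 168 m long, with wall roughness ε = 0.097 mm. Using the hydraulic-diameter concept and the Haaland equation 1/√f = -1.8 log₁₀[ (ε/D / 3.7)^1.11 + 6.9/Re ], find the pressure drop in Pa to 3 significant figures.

Hydraulic diameter D_h = 4A/P = 4·(0.25·0.0778)/(2·(0.25+0.0778)) = 0.0778/0.6556 = 0.1187 m.
Re = ρVD_h/μ = 1.11·4.83·0.1187/1.87e-05 = 3.402e+04.
ε/D_h = 9.7e-05/0.1187 = 0.000817; Haaland gives 1/√f = -1.8 log₁₀[8.75e-05+0.000203] = 6.367, so f = 0.02467.
ΔP = f(L/D_h)(ρV²/2) = 0.02467·168/0.1187·12.95 = 452.2 Pa.

ΔP ≈ 452 Pa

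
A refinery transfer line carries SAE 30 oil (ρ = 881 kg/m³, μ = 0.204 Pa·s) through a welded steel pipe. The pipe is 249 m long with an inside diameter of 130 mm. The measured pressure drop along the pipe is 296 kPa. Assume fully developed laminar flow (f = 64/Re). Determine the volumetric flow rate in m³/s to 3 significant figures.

Q ≈ 0.0408 m³/s

For laminar flow, f = 64/Re with Re = ρVD/μ, so Darcy-Weisbach reduces to ΔP = 32μLV/D². Solving for V: V = ΔP·D²/(32μL) = 2.96e+05·(0.13)²/(32·0.204·249) = 3.078 m/s.
Check: Re = ρVD/μ = 881·3.078·0.13/0.204 = 1728 < 2300, so the laminar assumption holds.
Q = V·A = 3.078·(π/4·0.13²) = 0.04085 m³/s = 0.0408 m³/s.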